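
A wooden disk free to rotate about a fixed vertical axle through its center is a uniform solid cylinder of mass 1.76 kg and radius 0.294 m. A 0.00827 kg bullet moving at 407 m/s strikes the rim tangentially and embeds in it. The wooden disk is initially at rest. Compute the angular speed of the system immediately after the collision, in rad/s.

About the axle the impulsive forces during the collision are internal, so angular momentum about that axis is conserved.
I_p = ½(1.76)(0.294)² = 0.07606 kg·m². Taking the sense of the bullet's angular momentum as positive, L_{bullet} = m v R = (0.00827)(407)(0.294) = 0.9896 kg·m²/s.
L_i = 0 + 0.9896 = 0.9896 kg·m²/s.
After sticking, I_f = I_p + m R² = 0.07606 + (0.00827)(0.294)² = 0.07678 kg·m².
ω_f = L_i / I_f = 0.9896 / 0.07678 = 12.89 rad/s.

|ω_f| ≈ 12.9 rad/s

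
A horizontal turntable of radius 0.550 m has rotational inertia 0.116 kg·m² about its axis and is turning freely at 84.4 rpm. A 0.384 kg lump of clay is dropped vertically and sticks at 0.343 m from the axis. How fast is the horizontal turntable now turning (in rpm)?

ω_f ≈ 60.7 rpm

No external torque acts about the axis; L_before = L_after.
Added inertia Σmr² = (0.384)(0.343)² = 0.04518 kg·m²; I_f = 0.1160 + 0.04518 = 0.1612 kg·m².
ω_f = I_p ω_i / I_f = (0.1160)(84.4) / 0.1612 = 60.74 rpm.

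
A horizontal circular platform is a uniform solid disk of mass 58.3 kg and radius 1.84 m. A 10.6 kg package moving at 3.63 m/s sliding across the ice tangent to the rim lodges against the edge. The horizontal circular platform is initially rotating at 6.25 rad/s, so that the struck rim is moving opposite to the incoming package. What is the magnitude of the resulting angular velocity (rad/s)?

|ω_f| ≈ 4.06 rad/s

The axle reaction passes through the central axle and exerts no torque about it; angular momentum about the central axle is conserved through the impact.
I_p = ½(58.3)(1.84)² = 98.69 kg·m². Taking the sense of the package's angular momentum as positive, L_{package} = m v R = (10.6)(3.63)(1.84) = 70.80 kg·m²/s.
L_i = −I_p ω_p + m v R = −(98.69)(6.25) + 70.80 = -546.0 kg·m²/s.
After sticking, I_f = I_p + m R² = 98.69 + (10.6)(1.84)² = 134.6 kg·m².
ω_f = L_i / I_f = -546.0 / 134.6 = -4.057 rad/s.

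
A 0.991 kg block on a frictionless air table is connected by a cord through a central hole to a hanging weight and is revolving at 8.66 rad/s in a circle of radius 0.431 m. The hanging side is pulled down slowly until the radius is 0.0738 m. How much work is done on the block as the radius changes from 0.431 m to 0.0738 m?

W ≈ 229 J

The constraining force is radial, so m r² ω about the center is conserved.
ω₂ = ω₁ (r₁/r₂)² = (8.66)(0.431/0.0738)² = 295.4 rad/s.
W = ΔKE = ½m(v₂² − v₁²) = 228.5 J.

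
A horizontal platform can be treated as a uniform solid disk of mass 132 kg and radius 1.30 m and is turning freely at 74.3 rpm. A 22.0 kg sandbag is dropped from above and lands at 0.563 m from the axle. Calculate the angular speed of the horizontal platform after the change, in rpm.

ω_f ≈ 69.9 rpm

The added mass arrives with no angular momentum about the axle, and any external torque about the axle is negligible, so the system's angular momentum is conserved.
I_p = ½(132)(1.30)² = 111.5 kg·m².
Added inertia Σmr² = (22.0)(0.563)² = 6.973 kg·m²; I_f = 111.5 + 6.973 = 118.5 kg·m².
ω_f = I_p ω_i / I_f = (111.5)(74.3) / 118.5 = 69.93 rpm.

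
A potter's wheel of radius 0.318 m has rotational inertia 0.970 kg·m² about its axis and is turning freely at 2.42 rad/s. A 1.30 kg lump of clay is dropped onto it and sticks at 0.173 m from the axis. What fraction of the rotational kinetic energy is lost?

The added mass arrives with no angular momentum about the axis, and any external torque about the axis is negligible, so the system's angular momentum is conserved.
Added inertia Σmr² = (1.30)(0.173)² = 0.03891 kg·m²; I_f = 0.9700 + 0.03891 = 1.009 kg·m².
ω_f = I_p ω_i / I_f = (0.9700)(2.42) / 1.009 = 2.327 rad/s.
KE_i = ½(0.9700)(2.420 rad/s)² = 2.840 J; KE_f = ½(1.009)(2.327)² = 2.731 J.
Fraction lost = 0.03856.

fraction ≈ 0.0386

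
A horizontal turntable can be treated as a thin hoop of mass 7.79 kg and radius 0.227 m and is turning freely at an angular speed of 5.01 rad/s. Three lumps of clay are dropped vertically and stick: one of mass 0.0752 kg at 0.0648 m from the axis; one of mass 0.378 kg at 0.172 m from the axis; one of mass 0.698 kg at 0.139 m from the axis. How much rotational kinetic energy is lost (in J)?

energy lost ≈ 0.295 J

The added mass arrives with no angular momentum about the axis, and any external torque about the axis is negligible, so the system's angular momentum is conserved.
I_p = (7.79)(0.227)² = 0.4014 kg·m².
Added inertia Σmr² = (0.0752)(0.0648)² + (0.378)(0.172)² + (0.698)(0.139)² = 0.02498 kg·m²; I_f = 0.4014 + 0.02498 = 0.4264 kg·m².
ω_f = I_p ω_i / I_f = (0.4014)(5.01) / 0.4264 = 4.716 rad/s.
KE_i = ½(0.4014)(5.010 rad/s)² = 5.038 J; KE_f = ½(0.4264)(4.716)² = 4.743 J.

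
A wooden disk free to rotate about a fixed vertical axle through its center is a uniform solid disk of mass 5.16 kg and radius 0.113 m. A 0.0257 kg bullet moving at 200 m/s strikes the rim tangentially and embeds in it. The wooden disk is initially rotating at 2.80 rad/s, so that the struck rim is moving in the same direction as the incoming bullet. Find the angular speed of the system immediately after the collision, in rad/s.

The axle reaction passes through the axle and exerts no torque about it; angular momentum about the axle is conserved through the impact.
I_p = ½(5.16)(0.113)² = 0.03294 kg·m². Taking the sense of the bullet's angular momentum as positive, L_{bullet} = m v R = (0.0257)(200)(0.113) = 0.5808 kg·m²/s.
L_i = +I_p ω_p + m v R = +(0.03294)(2.80) + 0.5808 = 0.6731 kg·m²/s.
After sticking, I_f = I_p + m R² = 0.03294 + (0.0257)(0.113)² = 0.03327 kg·m².
ω_f = L_i / I_f = 0.6731 / 0.03327 = 20.23 rad/s.

|ω_f| ≈ 20.2 rad/s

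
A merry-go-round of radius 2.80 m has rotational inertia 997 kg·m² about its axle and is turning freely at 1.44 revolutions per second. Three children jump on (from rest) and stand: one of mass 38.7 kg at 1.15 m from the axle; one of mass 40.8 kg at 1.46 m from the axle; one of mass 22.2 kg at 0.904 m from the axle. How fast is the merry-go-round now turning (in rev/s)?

ω_f ≈ 1.24 rev/s

No external torque acts about the axle; L_before = L_after.
Added inertia Σmr² = (38.7)(1.15)² + (40.8)(1.46)² + (22.2)(0.904)² = 156.3 kg·m²; I_f = 997.0 + 156.3 = 1153 kg·m².
ω_f = I_p ω_i / I_f = (997.0)(1.44) / 1153 = 1.245 rev/s.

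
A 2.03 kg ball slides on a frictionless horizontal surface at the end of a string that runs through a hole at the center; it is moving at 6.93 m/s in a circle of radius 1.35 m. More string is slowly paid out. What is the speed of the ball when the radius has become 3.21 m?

v₂ ≈ 2.91 m/s

Central (radial) force ⇒ zero torque about the center ⇒ m v r is constant.
v₂ = v₁ r₁ / r₂ = (6.93)(1.35) / (3.21) = 2.914 m/s.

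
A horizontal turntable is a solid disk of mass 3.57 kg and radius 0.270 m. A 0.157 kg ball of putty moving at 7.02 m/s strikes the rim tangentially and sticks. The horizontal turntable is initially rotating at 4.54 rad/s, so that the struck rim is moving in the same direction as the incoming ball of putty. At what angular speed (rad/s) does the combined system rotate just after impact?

About the axle the impulsive forces during the collision are internal, so angular momentum about that axis is conserved.
I_p = ½(3.57)(0.270)² = 0.1301 kg·m². Taking the sense of the ball of putty's angular momentum as positive, L_{ball} = m v R = (0.157)(7.02)(0.270) = 0.2976 kg·m²/s.
L_i = +I_p ω_p + m v R = +(0.1301)(4.54) + 0.2976 = 0.8884 kg·m²/s.
After sticking, I_f = I_p + m R² = 0.1301 + (0.157)(0.270)² = 0.1416 kg·m².
ω_f = L_i / I_f = 0.8884 / 0.1416 = 6.275 rad/s.

|ω_f| ≈ 6.27 rad/s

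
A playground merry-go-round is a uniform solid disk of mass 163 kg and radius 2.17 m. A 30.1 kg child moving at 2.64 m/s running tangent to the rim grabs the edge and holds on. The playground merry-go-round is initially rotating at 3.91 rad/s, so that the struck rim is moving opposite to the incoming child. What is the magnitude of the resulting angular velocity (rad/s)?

About the axle the impulsive forces during the collision are internal, so angular momentum about that axis is conserved.
I_p = ½(163)(2.17)² = 383.8 kg·m². Taking the sense of the child's angular momentum as positive, L_{child} = m v R = (30.1)(2.64)(2.17) = 172.4 kg·m²/s.
L_i = −I_p ω_p + m v R = −(383.8)(3.91) + 172.4 = -1328 kg·m²/s.
After sticking, I_f = I_p + m R² = 383.8 + (30.1)(2.17)² = 525.5 kg·m².
ω_f = L_i / I_f = -1328 / 525.5 = -2.527 rad/s.

|ω_f| ≈ 2.53 rad/s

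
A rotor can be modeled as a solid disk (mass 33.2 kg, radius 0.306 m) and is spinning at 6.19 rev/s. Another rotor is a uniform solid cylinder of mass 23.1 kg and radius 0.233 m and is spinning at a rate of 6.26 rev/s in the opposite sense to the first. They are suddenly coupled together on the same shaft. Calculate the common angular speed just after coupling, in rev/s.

|ω_f| ≈ 2.61 rev/s

No external torque acts about the common axis, so total angular momentum is conserved.
Moments of inertia: I_A = ½(33.2)(0.306)² = 1.554 kg·m²; I_B = ½(23.1)(0.233)² = 0.6270 kg·m².
Taking A's sense as positive: L = (1.554)(6.19) − (0.6270)(6.26) = 5.696 kg·m²·rev/s.
Combined I = 1.554 + 0.6270 = 2.181 kg·m².
ω_f = L / I = 5.696 / 2.181 = 2.611 rev/s.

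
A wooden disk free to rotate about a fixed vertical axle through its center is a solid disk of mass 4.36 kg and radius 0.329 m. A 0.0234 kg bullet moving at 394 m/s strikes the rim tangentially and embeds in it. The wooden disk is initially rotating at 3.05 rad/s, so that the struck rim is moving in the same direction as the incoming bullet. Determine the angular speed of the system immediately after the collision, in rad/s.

|ω_f| ≈ 15.7 rad/s

The axle reaction passes through the axle and exerts no torque about it; angular momentum about the axle is conserved through the impact.
I_p = ½(4.36)(0.329)² = 0.2360 kg·m². Taking the sense of the bullet's angular momentum as positive, L_{bullet} = m v R = (0.0234)(394)(0.329) = 3.033 kg·m²/s.
L_i = +I_p ω_p + m v R = +(0.2360)(3.05) + 3.033 = 3.753 kg·m²/s.
After sticking, I_f = I_p + m R² = 0.2360 + (0.0234)(0.329)² = 0.2385 kg·m².
ω_f = L_i / I_f = 3.753 / 0.2385 = 15.74 rad/s.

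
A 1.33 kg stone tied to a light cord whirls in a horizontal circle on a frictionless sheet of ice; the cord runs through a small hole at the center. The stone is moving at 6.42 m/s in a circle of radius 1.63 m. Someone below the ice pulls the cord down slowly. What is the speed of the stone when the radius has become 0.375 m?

The only horizontal force on the mass is along the cord (radial), so it exerts no torque about the hole and angular momentum m v r is conserved.
v₂ = v₁ r₁ / r₂ = (6.42)(1.63) / (0.375) = 27.91 m/s.

v₂ ≈ 27.9 m/s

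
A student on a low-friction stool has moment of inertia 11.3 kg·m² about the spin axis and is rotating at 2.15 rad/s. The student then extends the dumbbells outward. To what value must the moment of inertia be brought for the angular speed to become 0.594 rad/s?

With no external torque about the axis, L is conserved: I₁ω₁ = I₂ω₂.
I₂ = I₁ω₁ / ω₂ = (11.3)(2.15) / (0.594) = 40.90 kg·m².

I₂ ≈ 40.9 kg·m²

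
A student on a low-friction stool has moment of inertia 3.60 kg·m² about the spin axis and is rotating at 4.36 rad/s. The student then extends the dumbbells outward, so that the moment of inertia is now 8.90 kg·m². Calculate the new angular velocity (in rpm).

ω₂ ≈ 16.8 rpm

Angular momentum about the spin axis is conserved since the torque about it is zero.
ω₂ = I₁ω₁ / I₂ = (3.600)(4.36 rad/s) / (8.900) = 1.764 rad/s = 16.84 rpm.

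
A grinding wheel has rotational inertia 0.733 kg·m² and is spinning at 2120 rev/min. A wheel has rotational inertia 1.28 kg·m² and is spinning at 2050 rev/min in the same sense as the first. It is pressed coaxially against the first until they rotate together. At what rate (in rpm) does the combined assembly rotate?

No external torque acts about the common axis, so total angular momentum is conserved.
Taking A's sense as positive: L = (0.7330)(2120) + (1.280)(2050) = 4178 kg·m²·rpm.
Combined I = 0.7330 + 1.280 = 2.013 kg·m².
ω_f = L / I = 4178 / 2.013 = 2075 rpm.

|ω_f| ≈ 2080 rpm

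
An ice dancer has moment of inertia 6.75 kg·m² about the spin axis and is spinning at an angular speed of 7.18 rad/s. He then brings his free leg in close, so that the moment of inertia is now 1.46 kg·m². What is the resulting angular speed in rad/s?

Angular momentum about the spin axis is conserved since the torque about it is zero.
ω₂ = I₁ω₁ / I₂ = (6.750)(7.18 rad/s) / (1.460) = 33.20 rad/s.

ω₂ ≈ 33.2 rad/s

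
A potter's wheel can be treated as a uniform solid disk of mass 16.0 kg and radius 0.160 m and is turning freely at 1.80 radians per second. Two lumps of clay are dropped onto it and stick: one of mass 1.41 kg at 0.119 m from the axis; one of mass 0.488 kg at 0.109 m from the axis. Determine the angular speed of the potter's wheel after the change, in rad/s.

ω_f ≈ 1.60 rad/s

The added mass arrives with no angular momentum about the axis, and any external torque about the axis is negligible, so the system's angular momentum is conserved.
I_p = ½(16.0)(0.160)² = 0.2048 kg·m².
Added inertia Σmr² = (1.41)(0.119)² + (0.488)(0.109)² = 0.02576 kg·m²; I_f = 0.2048 + 0.02576 = 0.2306 kg·m².
ω_f = I_p ω_i / I_f = (0.2048)(1.80) / 0.2306 = 1.599 rad/s.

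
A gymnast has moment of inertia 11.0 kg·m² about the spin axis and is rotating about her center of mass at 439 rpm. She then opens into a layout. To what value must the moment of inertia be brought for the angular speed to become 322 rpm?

With no external torque about the axis, L is conserved: I₁ω₁ = I₂ω₂.
I₂ = I₁ω₁ / ω₂ = (11.0)(439) / (322) = 15.00 kg·m².

I₂ ≈ 15.0 kg·m²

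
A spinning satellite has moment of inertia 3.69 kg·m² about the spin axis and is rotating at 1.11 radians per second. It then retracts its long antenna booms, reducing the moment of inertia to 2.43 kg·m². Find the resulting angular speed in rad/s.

ω₂ ≈ 1.69 rad/s

Angular momentum about the spin axis is conserved since the torque about it is zero.
ω₂ = I₁ω₁ / I₂ = (3.690)(1.11 rad/s) / (2.430) = 1.686 rad/s.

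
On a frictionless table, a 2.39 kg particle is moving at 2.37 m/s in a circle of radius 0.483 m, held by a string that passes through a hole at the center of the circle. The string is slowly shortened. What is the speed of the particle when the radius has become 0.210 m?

v₂ ≈ 5.45 m/s

The only horizontal force on the mass is along the cord (radial), so it exerts no torque about the hole and angular momentum m v r is conserved.
v₂ = v₁ r₁ / r₂ = (2.37)(0.483) / (0.210) = 5.451 m/s.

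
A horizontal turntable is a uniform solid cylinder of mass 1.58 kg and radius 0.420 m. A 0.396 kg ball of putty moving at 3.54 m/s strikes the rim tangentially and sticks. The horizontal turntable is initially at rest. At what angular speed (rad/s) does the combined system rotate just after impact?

About the axle the impulsive forces during the collision are internal, so angular momentum about that axis is conserved.
I_p = ½(1.58)(0.420)² = 0.1394 kg·m². Taking the sense of the ball of putty's angular momentum as positive, L_{ball} = m v R = (0.396)(3.54)(0.420) = 0.5888 kg·m²/s.
L_i = 0 + 0.5888 = 0.5888 kg·m²/s.
After sticking, I_f = I_p + m R² = 0.1394 + (0.396)(0.420)² = 0.2092 kg·m².
ω_f = L_i / I_f = 0.5888 / 0.2092 = 2.814 rad/s.

|ω_f| ≈ 2.81 rad/s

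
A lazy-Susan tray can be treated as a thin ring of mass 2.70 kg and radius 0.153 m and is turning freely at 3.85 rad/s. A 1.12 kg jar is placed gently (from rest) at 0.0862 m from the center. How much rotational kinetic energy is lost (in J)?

energy lost ≈ 0.0545 J

The added mass arrives with no angular momentum about the center, and any external torque about the center is negligible, so the system's angular momentum is conserved.
I_p = (2.70)(0.153)² = 0.06320 kg·m².
Added inertia Σmr² = (1.12)(0.0862)² = 0.008322 kg·m²; I_f = 0.06320 + 0.008322 = 0.07153 kg·m².
ω_f = I_p ω_i / I_f = (0.06320)(3.85) / 0.07153 = 3.402 rad/s.
KE_i = ½(0.06320)(3.850 rad/s)² = 0.4684 J; KE_f = ½(0.07153)(3.402)² = 0.4139 J.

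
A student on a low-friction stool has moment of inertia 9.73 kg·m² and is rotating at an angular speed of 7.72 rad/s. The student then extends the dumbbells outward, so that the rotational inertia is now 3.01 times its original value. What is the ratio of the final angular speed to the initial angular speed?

ω₂/ω₁ ≈ 0.332

No external torque acts about the spin axis, so angular momentum is conserved.
I₂ = 3.01 × 9.73 = 29.29 kg·m².
ω₂/ω₁ = I₁/I₂ = 9.730 / 29.29 = 0.3322.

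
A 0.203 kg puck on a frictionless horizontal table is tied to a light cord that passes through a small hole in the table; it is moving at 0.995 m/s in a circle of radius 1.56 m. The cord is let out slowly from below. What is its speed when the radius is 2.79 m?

v₂ ≈ 0.556 m/s

The only horizontal force on the mass is along the cord (radial), so it exerts no torque about the hole and angular momentum m v r is conserved.
v₂ = v₁ r₁ / r₂ = (0.995)(1.56) / (2.79) = 0.5563 m/s.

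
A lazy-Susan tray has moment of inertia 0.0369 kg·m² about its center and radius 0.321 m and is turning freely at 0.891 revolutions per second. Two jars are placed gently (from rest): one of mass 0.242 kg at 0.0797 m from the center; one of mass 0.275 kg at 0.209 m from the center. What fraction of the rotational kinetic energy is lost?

The added mass arrives with no angular momentum about the center, and any external torque about the center is negligible, so the system's angular momentum is conserved.
Added inertia Σmr² = (0.242)(0.0797)² + (0.275)(0.209)² = 0.01355 kg·m²; I_f = 0.03690 + 0.01355 = 0.05045 kg·m².
ω_f = I_p ω_i / I_f = (0.03690)(0.891) / 0.05045 = 0.6517 rev/s.
KE_i = ½(0.03690)(5.598 rad/s)² = 0.5782 J; KE_f = ½(0.05045)(4.095)² = 0.4229 J.
Fraction lost = 0.2686.

fraction ≈ 0.269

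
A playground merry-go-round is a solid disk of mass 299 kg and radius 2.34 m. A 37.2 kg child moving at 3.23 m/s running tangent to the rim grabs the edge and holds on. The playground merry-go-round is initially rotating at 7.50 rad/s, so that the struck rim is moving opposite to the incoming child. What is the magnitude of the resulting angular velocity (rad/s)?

|ω_f| ≈ 5.73 rad/s

The axle reaction passes through the axle and exerts no torque about it; angular momentum about the axle is conserved through the impact.
I_p = ½(299)(2.34)² = 818.6 kg·m². Taking the sense of the child's angular momentum as positive, L_{child} = m v R = (37.2)(3.23)(2.34) = 281.2 kg·m²/s.
L_i = −I_p ω_p + m v R = −(818.6)(7.50) + 281.2 = -5858 kg·m²/s.
After sticking, I_f = I_p + m R² = 818.6 + (37.2)(2.34)² = 1022 kg·m².
ω_f = L_i / I_f = -5858 / 1022 = -5.731 rad/s.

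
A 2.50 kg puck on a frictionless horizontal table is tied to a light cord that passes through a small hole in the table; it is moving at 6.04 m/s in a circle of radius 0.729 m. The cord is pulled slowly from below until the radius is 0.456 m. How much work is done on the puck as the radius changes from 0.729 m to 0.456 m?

Central (radial) force ⇒ zero torque about the center ⇒ m v r is constant.
v₂ = v₁ r₁ / r₂ = (6.04)(0.729) / (0.456) = 9.656 m/s.
W = ΔKE = ½m(v₂² − v₁²) = 70.95 J.

W ≈ 70.9 J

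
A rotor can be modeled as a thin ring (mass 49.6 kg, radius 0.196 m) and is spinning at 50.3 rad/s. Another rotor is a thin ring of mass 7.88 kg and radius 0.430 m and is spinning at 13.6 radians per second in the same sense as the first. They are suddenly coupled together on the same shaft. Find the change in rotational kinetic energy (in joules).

ΔKE ≈ -556 J

The coupling torques are internal; angular momentum about the shared axis is conserved.
Moments of inertia: I_A = (49.6)(0.196)² = 1.905 kg·m²; I_B = (7.88)(0.430)² = 1.457 kg·m².
Taking A's sense as positive: L = (1.905)(50.3) + (1.457)(13.6) = 115.7 kg·m²·rad/s.
Combined I = 1.905 + 1.457 = 3.362 kg·m².
ω_f = L / I = 115.7 / 3.362 = 34.40 rad/s.
KE_i = ½ΣIω² = 2545 J; KE_f = ½(3.362)(34.40)² = 1989 J.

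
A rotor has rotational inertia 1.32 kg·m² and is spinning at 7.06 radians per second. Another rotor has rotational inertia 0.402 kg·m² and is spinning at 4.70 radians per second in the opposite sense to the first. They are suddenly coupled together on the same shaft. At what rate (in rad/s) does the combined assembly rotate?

|ω_f| ≈ 4.31 rad/s

The coupling torques are internal; angular momentum about the shared axis is conserved.
Taking A's sense as positive: L = (1.320)(7.06) − (0.4020)(4.70) = 7.430 kg·m²·rad/s.
Combined I = 1.320 + 0.4020 = 1.722 kg·m².
ω_f = L / I = 7.430 / 1.722 = 4.315 rad/s.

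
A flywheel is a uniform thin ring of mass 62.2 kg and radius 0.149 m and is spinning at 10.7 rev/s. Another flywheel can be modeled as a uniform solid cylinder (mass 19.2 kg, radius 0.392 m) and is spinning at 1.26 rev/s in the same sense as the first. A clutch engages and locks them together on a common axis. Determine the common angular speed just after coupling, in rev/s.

|ω_f| ≈ 5.82 rev/s

The coupling torques are internal; angular momentum about the shared axis is conserved.
Moments of inertia: I_A = (62.2)(0.149)² = 1.381 kg·m²; I_B = ½(19.2)(0.392)² = 1.475 kg·m².
Taking A's sense as positive: L = (1.381)(10.7) + (1.475)(1.26) = 16.63 kg·m²·rev/s.
Combined I = 1.381 + 1.475 = 2.856 kg·m².
ω_f = L / I = 16.63 / 2.856 = 5.824 rev/s.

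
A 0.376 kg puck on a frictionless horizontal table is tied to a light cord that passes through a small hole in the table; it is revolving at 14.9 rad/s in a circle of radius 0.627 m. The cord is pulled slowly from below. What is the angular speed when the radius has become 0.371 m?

No torque about the axis ⇒ m r₁² ω₁ = m r₂² ω₂.
ω₂ = ω₁ (r₁/r₂)² = (14.9)(0.627/0.371)² = 42.56 rad/s.

ω₂ ≈ 42.6 rad/s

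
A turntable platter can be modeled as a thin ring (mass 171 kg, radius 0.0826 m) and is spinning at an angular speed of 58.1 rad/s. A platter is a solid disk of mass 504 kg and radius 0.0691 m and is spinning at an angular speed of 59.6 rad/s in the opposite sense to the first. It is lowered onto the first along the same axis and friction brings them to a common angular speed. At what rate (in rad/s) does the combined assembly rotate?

No external torque acts about the common axis, so total angular momentum is conserved.
Moments of inertia: I_A = (171)(0.0826)² = 1.167 kg·m²; I_B = ½(504)(0.0691)² = 1.203 kg·m².
Taking A's sense as positive: L = (1.167)(58.1) − (1.203)(59.6) = -3.929 kg·m²·rad/s.
Combined I = 1.167 + 1.203 = 2.370 kg·m².
ω_f = L / I = -3.929 / 2.370 = -1.658 rad/s.

|ω_f| ≈ 1.66 rad/s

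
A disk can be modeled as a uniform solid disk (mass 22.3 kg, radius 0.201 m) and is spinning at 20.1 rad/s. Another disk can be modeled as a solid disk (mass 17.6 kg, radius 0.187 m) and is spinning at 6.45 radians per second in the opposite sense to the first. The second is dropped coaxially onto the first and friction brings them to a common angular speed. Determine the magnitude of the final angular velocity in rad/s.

The coupling torques are internal; angular momentum about the shared axis is conserved.
Moments of inertia: I_A = ½(22.3)(0.201)² = 0.4505 kg·m²; I_B = ½(17.6)(0.187)² = 0.3077 kg·m².
Taking A's sense as positive: L = (0.4505)(20.1) − (0.3077)(6.45) = 7.070 kg·m²·rad/s.
Combined I = 0.4505 + 0.3077 = 0.7582 kg·m².
ω_f = L / I = 7.070 / 0.7582 = 9.324 rad/s.

|ω_f| ≈ 9.32 rad/s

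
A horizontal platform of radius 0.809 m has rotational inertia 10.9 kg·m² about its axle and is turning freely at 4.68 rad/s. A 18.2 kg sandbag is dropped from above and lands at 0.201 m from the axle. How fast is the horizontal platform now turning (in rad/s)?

No external torque acts about the axle; L_before = L_after.
Added inertia Σmr² = (18.2)(0.201)² = 0.7353 kg·m²; I_f = 10.90 + 0.7353 = 11.64 kg·m².
ω_f = I_p ω_i / I_f = (10.90)(4.68) / 11.64 = 4.384 rad/s.

ω_f ≈ 4.38 rad/s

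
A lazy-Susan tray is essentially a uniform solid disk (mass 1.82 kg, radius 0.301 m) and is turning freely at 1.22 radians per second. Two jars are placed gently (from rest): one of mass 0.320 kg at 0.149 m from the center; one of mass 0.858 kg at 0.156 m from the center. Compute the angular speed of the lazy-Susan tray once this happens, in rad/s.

The added mass arrives with no angular momentum about the center, and any external torque about the center is negligible, so the system's angular momentum is conserved.
I_p = ½(1.82)(0.301)² = 0.08245 kg·m².
Added inertia Σmr² = (0.320)(0.149)² + (0.858)(0.156)² = 0.02798 kg·m²; I_f = 0.08245 + 0.02798 = 0.1104 kg·m².
ω_f = I_p ω_i / I_f = (0.08245)(1.22) / 0.1104 = 0.9108 rad/s.

ω_f ≈ 0.911 rad/s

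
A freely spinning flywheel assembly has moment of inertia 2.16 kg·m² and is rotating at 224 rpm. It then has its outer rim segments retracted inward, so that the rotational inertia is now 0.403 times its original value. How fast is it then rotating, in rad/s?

With no external torque about the axis, L is conserved: I₁ω₁ = I₂ω₂.
I₂ = 0.403 × 2.16 = 0.8705 kg·m².
ω₂ = I₁ω₁ / I₂ = (2.160)(224 rpm) / (0.8705) = 555.8 rpm = 58.21 rad/s.

ω₂ ≈ 58.2 rad/s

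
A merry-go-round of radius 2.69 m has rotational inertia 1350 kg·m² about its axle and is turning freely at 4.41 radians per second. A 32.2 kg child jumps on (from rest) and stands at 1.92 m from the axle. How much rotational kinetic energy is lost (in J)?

energy lost ≈ 1060 J

The added mass arrives with no angular momentum about the axle, and any external torque about the axle is negligible, so the system's angular momentum is conserved.
Added inertia Σmr² = (32.2)(1.92)² = 118.7 kg·m²; I_f = 1350 + 118.7 = 1469 kg·m².
ω_f = I_p ω_i / I_f = (1350)(4.41) / 1469 = 4.054 rad/s.
KE_i = ½(1350)(4.410 rad/s)² = 13130 J; KE_f = ½(1469)(4.054)² = 12070 J.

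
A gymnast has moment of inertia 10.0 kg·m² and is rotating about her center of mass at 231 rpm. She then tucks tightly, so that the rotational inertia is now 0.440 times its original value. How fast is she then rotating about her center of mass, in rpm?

With no external torque about the axis, L is conserved: I₁ω₁ = I₂ω₂.
I₂ = 0.440 × 10.0 = 4.400 kg·m².
ω₂ = I₁ω₁ / I₂ = (10.00)(231 rpm) / (4.400) = 525.0 rpm.

ω₂ ≈ 525 rpm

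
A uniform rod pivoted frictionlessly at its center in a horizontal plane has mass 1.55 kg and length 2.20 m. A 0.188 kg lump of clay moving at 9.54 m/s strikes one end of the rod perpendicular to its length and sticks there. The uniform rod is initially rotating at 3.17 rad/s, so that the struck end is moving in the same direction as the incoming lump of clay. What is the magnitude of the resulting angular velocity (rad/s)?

About the pivot the impulsive forces during the collision are internal, so angular momentum about that axis is conserved.
I_p = (1/12)(1.55)(2.20)² = 0.6252 kg·m². Taking the sense of the lump of clay's angular momentum as positive, L_{lump} = m v R = (0.188)(9.54)(2.20/2) = 1.973 kg·m²/s.
L_i = +I_p ω_p + m v R = +(0.6252)(3.17) + 1.973 = 3.955 kg·m²/s.
After sticking, I_f = I_p + m R² = 0.6252 + (0.188)(2.20/2)² = 0.8526 kg·m².
ω_f = L_i / I_f = 3.955 / 0.8526 = 4.638 rad/s.

|ω_f| ≈ 4.64 rad/s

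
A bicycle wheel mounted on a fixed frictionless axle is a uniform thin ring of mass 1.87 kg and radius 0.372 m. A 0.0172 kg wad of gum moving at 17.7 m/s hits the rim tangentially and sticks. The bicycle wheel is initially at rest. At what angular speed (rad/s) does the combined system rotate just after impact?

The axle reaction passes through the axle and exerts no torque about it; angular momentum about the axle is conserved through the impact.
I_p = (1.87)(0.372)² = 0.2588 kg·m². Taking the sense of the wad of gum's angular momentum as positive, L_{wad} = m v R = (0.0172)(17.7)(0.372) = 0.1133 kg·m²/s.
L_i = 0 + 0.1133 = 0.1133 kg·m²/s.
After sticking, I_f = I_p + m R² = 0.2588 + (0.0172)(0.372)² = 0.2612 kg·m².
ω_f = L_i / I_f = 0.1133 / 0.2612 = 0.4337 rad/s.

|ω_f| ≈ 0.434 rad/s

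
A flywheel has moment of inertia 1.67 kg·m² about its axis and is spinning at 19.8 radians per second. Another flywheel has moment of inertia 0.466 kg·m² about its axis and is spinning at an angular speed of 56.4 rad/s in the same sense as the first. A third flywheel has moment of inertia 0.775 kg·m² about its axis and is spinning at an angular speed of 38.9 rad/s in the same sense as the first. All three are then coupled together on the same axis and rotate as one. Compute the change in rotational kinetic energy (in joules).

ΔKE ≈ -279 J

No external torque acts about the common axis, so total angular momentum is conserved.
Taking A's sense as positive: L = (1.670)(19.8) + (0.4660)(56.4) + (0.7750)(38.9) = 89.50 kg·m²·rad/s.
Combined I = 1.670 + 0.4660 + 0.7750 = 2.911 kg·m².
ω_f = L / I = 89.50 / 2.911 = 30.74 rad/s.
KE_i = ½ΣIω² = 1655 J; KE_f = ½(2.911)(30.74)² = 1376 J.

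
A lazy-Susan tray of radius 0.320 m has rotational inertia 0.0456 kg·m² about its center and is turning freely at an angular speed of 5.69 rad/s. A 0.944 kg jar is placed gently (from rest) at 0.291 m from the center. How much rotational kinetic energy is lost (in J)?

energy lost ≈ 0.470 J

No external torque acts about the center; L_before = L_after.
Added inertia Σmr² = (0.944)(0.291)² = 0.07994 kg·m²; I_f = 0.04560 + 0.07994 = 0.1255 kg·m².
ω_f = I_p ω_i / I_f = (0.04560)(5.69) / 0.1255 = 2.067 rad/s.
KE_i = ½(0.04560)(5.690 rad/s)² = 0.7382 J; KE_f = ½(0.1255)(2.067)² = 0.2681 J.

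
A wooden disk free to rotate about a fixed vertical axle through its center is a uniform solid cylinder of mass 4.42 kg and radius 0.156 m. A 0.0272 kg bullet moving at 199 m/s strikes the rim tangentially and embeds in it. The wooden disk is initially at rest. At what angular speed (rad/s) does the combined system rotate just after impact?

The axle reaction passes through the axle and exerts no torque about it; angular momentum about the axle is conserved through the impact.
I_p = ½(4.42)(0.156)² = 0.05378 kg·m². Taking the sense of the bullet's angular momentum as positive, L_{bullet} = m v R = (0.0272)(199)(0.156) = 0.8444 kg·m²/s.
L_i = 0 + 0.8444 = 0.8444 kg·m²/s.
After sticking, I_f = I_p + m R² = 0.05378 + (0.0272)(0.156)² = 0.05444 kg·m².
ω_f = L_i / I_f = 0.8444 / 0.05444 = 15.51 rad/s.

|ω_f| ≈ 15.5 rad/s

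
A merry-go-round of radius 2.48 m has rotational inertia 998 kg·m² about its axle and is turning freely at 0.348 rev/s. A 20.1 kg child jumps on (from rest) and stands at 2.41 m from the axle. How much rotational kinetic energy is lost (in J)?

No external torque acts about the axle; L_before = L_after.
Added inertia Σmr² = (20.1)(2.41)² = 116.7 kg·m²; I_f = 998.0 + 116.7 = 1115 kg·m².
ω_f = I_p ω_i / I_f = (998.0)(0.348) / 1115 = 0.3116 rev/s.
KE_i = ½(998.0)(2.187 rad/s)² = 2386 J; KE_f = ½(1115)(1.958)² = 2136 J.

energy lost ≈ 250 J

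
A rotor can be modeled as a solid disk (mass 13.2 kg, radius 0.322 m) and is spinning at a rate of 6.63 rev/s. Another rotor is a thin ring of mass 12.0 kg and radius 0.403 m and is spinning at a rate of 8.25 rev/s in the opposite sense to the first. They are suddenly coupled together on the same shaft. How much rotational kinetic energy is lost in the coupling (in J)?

No external torque acts about the common axis, so total angular momentum is conserved.
Moments of inertia: I_A = ½(13.2)(0.322)² = 0.6843 kg·m²; I_B = (12.0)(0.403)² = 1.949 kg·m².
Taking A's sense as positive: L = (0.6843)(6.63) − (1.949)(8.25) = -11.54 kg·m²·rev/s.
Combined I = 0.6843 + 1.949 = 2.633 kg·m².
ω_f = L / I = -11.54 / 2.633 = -4.383 rev/s.
KE_i = ½ΣIω² = 3212 J; KE_f = ½(2.633)(27.54)² = 998.5 J.

ΔKE lost ≈ 2210 J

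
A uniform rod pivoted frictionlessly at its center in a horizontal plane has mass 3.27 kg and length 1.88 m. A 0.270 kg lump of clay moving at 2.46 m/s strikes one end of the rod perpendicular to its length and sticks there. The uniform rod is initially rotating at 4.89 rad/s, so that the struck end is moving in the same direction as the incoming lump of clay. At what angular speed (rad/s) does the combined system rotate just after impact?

|ω_f| ≈ 4.44 rad/s

About the pivot the impulsive forces during the collision are internal, so angular momentum about that axis is conserved.
I_p = (1/12)(3.27)(1.88)² = 0.9631 kg·m². Taking the sense of the lump of clay's angular momentum as positive, L_{lump} = m v R = (0.270)(2.46)(1.88/2) = 0.6243 kg·m²/s.
L_i = +I_p ω_p + m v R = +(0.9631)(4.89) + 0.6243 = 5.334 kg·m²/s.
After sticking, I_f = I_p + m R² = 0.9631 + (0.270)(1.88/2)² = 1.202 kg·m².
ω_f = L_i / I_f = 5.334 / 1.202 = 4.439 rad/s.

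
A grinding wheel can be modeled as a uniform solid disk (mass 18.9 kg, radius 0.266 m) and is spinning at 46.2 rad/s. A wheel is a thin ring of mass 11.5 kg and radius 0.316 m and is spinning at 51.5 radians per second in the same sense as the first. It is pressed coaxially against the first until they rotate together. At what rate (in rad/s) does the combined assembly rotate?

No external torque acts about the common axis, so total angular momentum is conserved.
Moments of inertia: I_A = ½(18.9)(0.266)² = 0.6686 kg·m²; I_B = (11.5)(0.316)² = 1.148 kg·m².
Taking A's sense as positive: L = (0.6686)(46.2) + (1.148)(51.5) = 90.03 kg·m²·rad/s.
Combined I = 0.6686 + 1.148 = 1.817 kg·m².
ω_f = L / I = 90.03 / 1.817 = 49.55 rad/s.

|ω_f| ≈ 49.5 rad/s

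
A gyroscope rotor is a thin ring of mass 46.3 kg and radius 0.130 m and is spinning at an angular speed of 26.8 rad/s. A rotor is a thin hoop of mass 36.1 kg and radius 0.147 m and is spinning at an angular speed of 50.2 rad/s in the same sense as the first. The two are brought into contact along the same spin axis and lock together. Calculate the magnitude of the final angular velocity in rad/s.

The coupling torques are internal; angular momentum about the shared axis is conserved.
Moments of inertia: I_A = (46.3)(0.130)² = 0.7825 kg·m²; I_B = (36.1)(0.147)² = 0.7801 kg·m².
Taking A's sense as positive: L = (0.7825)(26.8) + (0.7801)(50.2) = 60.13 kg·m²·rad/s.
Combined I = 0.7825 + 0.7801 = 1.563 kg·m².
ω_f = L / I = 60.13 / 1.563 = 38.48 rad/s.

|ω_f| ≈ 38.5 rad/s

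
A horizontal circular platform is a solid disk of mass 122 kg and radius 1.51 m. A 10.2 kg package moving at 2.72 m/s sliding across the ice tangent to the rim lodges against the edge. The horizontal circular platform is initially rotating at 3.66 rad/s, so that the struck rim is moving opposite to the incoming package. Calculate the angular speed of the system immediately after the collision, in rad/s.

About the central axle the impulsive forces during the collision are internal, so angular momentum about that axis is conserved.
I_p = ½(122)(1.51)² = 139.1 kg·m². Taking the sense of the package's angular momentum as positive, L_{package} = m v R = (10.2)(2.72)(1.51) = 41.89 kg·m²/s.
L_i = −I_p ω_p + m v R = −(139.1)(3.66) + 41.89 = -467.2 kg·m²/s.
After sticking, I_f = I_p + m R² = 139.1 + (10.2)(1.51)² = 162.3 kg·m².
ω_f = L_i / I_f = -467.2 / 162.3 = -2.878 rad/s.

|ω_f| ≈ 2.88 rad/s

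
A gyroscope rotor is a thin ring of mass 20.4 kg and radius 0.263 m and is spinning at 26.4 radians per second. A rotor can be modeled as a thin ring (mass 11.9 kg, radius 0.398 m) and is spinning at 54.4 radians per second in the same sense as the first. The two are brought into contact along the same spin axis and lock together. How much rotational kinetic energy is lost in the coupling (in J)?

ΔKE lost ≈ 316 J

No external torque acts about the common axis, so total angular momentum is conserved.
Moments of inertia: I_A = (20.4)(0.263)² = 1.411 kg·m²; I_B = (11.9)(0.398)² = 1.885 kg·m².
Taking A's sense as positive: L = (1.411)(26.4) + (1.885)(54.4) = 139.8 kg·m²·rad/s.
Combined I = 1.411 + 1.885 = 3.296 kg·m².
ω_f = L / I = 139.8 / 3.296 = 42.41 rad/s.
KE_i = ½ΣIω² = 3281 J; KE_f = ½(3.296)(42.41)² = 2965 J.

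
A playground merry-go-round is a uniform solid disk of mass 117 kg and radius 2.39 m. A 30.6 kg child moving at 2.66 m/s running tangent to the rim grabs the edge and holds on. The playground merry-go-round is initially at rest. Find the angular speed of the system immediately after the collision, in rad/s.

|ω_f| ≈ 0.382 rad/s

The axle reaction passes through the axle and exerts no torque about it; angular momentum about the axle is conserved through the impact.
I_p = ½(117)(2.39)² = 334.2 kg·m². Taking the sense of the child's angular momentum as positive, L_{child} = m v R = (30.6)(2.66)(2.39) = 194.5 kg·m²/s.
L_i = 0 + 194.5 = 194.5 kg·m²/s.
After sticking, I_f = I_p + m R² = 334.2 + (30.6)(2.39)² = 508.9 kg·m².
ω_f = L_i / I_f = 194.5 / 508.9 = 0.3822 rad/s.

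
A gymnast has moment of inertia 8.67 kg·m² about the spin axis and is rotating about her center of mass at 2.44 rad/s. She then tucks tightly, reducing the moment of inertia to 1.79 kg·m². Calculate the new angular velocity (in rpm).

ω₂ ≈ 113 rpm

Angular momentum about the spin axis is conserved since the torque about it is zero.
ω₂ = I₁ω₁ / I₂ = (8.670)(2.44 rad/s) / (1.790) = 11.82 rad/s = 112.9 rpm.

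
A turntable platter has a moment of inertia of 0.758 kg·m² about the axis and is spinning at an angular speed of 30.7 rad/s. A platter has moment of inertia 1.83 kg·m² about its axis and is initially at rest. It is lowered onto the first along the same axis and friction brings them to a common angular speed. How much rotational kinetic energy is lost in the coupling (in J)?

ΔKE lost ≈ 253 J

The coupling torques are internal; angular momentum about the shared axis is conserved.
Taking A's sense as positive: L = (0.7580)(30.7) = 23.27 kg·m²·rad/s.
Combined I = 0.7580 + 1.830 = 2.588 kg·m².
ω_f = L / I = 23.27 / 2.588 = 8.992 rad/s.
KE_i = ½ΣIω² = 357.2 J; KE_f = ½(2.588)(8.992)² = 104.6 J.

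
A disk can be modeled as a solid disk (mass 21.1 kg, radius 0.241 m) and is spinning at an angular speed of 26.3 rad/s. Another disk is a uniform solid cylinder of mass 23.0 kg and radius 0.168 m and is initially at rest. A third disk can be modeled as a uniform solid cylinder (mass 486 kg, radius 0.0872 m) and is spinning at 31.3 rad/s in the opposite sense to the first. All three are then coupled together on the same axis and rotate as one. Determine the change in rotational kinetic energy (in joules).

ΔKE ≈ -805 J

No external torque acts about the common axis, so total angular momentum is conserved.
Moments of inertia: I_A = ½(21.1)(0.241)² = 0.6128 kg·m²; I_B = ½(23.0)(0.168)² = 0.3246 kg·m²; I_C = ½(486)(0.0872)² = 1.848 kg·m².
Taking A's sense as positive: L = (0.6128)(26.3) − (1.848)(31.3) = -41.72 kg·m²·rad/s.
Combined I = 0.6128 + 0.3246 + 1.848 = 2.785 kg·m².
ω_f = L / I = -41.72 / 2.785 = -14.98 rad/s.
KE_i = ½ΣIω² = 1117 J; KE_f = ½(2.785)(14.98)² = 312.5 J.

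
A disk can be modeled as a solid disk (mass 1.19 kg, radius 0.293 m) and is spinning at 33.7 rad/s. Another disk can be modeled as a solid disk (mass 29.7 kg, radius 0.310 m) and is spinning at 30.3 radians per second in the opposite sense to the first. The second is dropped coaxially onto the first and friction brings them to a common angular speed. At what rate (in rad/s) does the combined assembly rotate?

No external torque acts about the common axis, so total angular momentum is conserved.
Moments of inertia: I_A = ½(1.19)(0.293)² = 0.05108 kg·m²; I_B = ½(29.7)(0.310)² = 1.427 kg·m².
Taking A's sense as positive: L = (0.05108)(33.7) − (1.427)(30.3) = -41.52 kg·m²·rad/s.
Combined I = 0.05108 + 1.427 = 1.478 kg·m².
ω_f = L / I = -41.52 / 1.478 = -28.09 rad/s.

|ω_f| ≈ 28.1 rad/s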